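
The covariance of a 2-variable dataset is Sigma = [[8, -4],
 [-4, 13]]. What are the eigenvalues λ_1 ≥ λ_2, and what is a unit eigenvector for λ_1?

Step 1 — characteristic polynomial of 2×2 Sigma:
  det(Sigma - λI) = λ² - trace · λ + det = 0.
  trace = 8 + 13 = 21, det = 8·13 - (-4)² = 88.
Step 2 — discriminant:
  Δ = trace² - 4·det = 441 - 352 = 89.
Step 3 — eigenvalues:
  λ = (trace ± √Δ)/2 = (21 ± 9.434)/2,
  λ_1 = 15.217,  λ_2 = 5.783.

Step 4 — unit eigenvector for λ_1: solve (Sigma - λ_1 I)v = 0. First row:
  (8 - 15.217)·v_x + (-4)·v_y = 0, i.e. (-7.217)·v_x + (-4)·v_y = 0,
  so v ∝ (b, λ_1 - a) = (-4, 7.217); multiply by -1 so the first entry is positive: u = (4, -7.217).
  ||u|| = √((4)² + (-7.217)²) = √(68.085) ≈ 8.2514,
  v_1 = u/||u|| ≈ (0.4848, -0.8746) (||v_1|| = 1).

λ_1 = 15.217,  λ_2 = 5.783;  v_1 ≈ (0.4848, -0.8746)


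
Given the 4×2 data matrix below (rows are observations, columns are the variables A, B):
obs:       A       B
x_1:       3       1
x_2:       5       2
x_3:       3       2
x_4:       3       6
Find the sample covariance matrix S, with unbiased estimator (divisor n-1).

Step 1 — column means:
  mean(A) = (3 + 5 + 3 + 3) / 4 = 14/4 = 3.5
  mean(B) = (1 + 2 + 2 + 6) / 4 = 11/4 = 2.75

Step 2 — sample covariance S[i,j] = (1/(n-1)) · Σ_k (x_{k,i} - mean_i) · (x_{k,j} - mean_j), with n-1 = 3.
  S[A,A] = ((-0.5)·(-0.5) + (1.5)·(1.5) + (-0.5)·(-0.5) + (-0.5)·(-0.5)) / 3 = 3/3 = 1
  S[A,B] = ((-0.5)·(-1.75) + (1.5)·(-0.75) + (-0.5)·(-0.75) + (-0.5)·(3.25)) / 3 = -1.5/3 = -0.5
  S[B,B] = ((-1.75)·(-1.75) + (-0.75)·(-0.75) + (-0.75)·(-0.75) + (3.25)·(3.25)) / 3 = 14.75/3 = 4.9167

S is symmetric (S[j,i] = S[i,j]). Assembling:

S = [[1, -0.5],
 [-0.5, 4.9167]]


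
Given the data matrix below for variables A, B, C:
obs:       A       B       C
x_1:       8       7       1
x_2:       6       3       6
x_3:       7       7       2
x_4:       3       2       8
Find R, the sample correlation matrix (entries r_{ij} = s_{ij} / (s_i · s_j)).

Step 1 — column means:
  mean(A) = (8 + 6 + 7 + 3) / 4 = 24/4 = 6
  mean(B) = (7 + 3 + 7 + 2) / 4 = 19/4 = 4.75
  mean(C) = (1 + 6 + 2 + 8) / 4 = 17/4 = 4.25

Step 2 — sample variances and covariances s[i,j] = (1/(n-1)) · Σ_k (x_{k,i} - mean_i) · (x_{k,j} - mean_j), with n-1 = 3:
  s[A,A] = ((2)·(2) + (0)·(0) + (1)·(1) + (-3)·(-3)) / 3 = 14/3 = 4.6667
  s[A,B] = ((2)·(2.25) + (0)·(-1.75) + (1)·(2.25) + (-3)·(-2.75)) / 3 = 15/3 = 5
  s[A,C] = ((2)·(-3.25) + (0)·(1.75) + (1)·(-2.25) + (-3)·(3.75)) / 3 = -20/3 = -6.6667
  s[B,B] = ((2.25)·(2.25) + (-1.75)·(-1.75) + (2.25)·(2.25) + (-2.75)·(-2.75)) / 3 = 20.75/3 = 6.9167
  s[B,C] = ((2.25)·(-3.25) + (-1.75)·(1.75) + (2.25)·(-2.25) + (-2.75)·(3.75)) / 3 = -25.75/3 = -8.5833
  s[C,C] = ((-3.25)·(-3.25) + (1.75)·(1.75) + (-2.25)·(-2.25) + (3.75)·(3.75)) / 3 = 32.75/3 = 10.9167
  Sample standard deviations s_i = √(s[i,i]):
  s(A) = √(4.6667) = 2.1602
  s(B) = √(6.9167) = 2.63
  s(C) = √(10.9167) = 3.304

Step 3 — r_{ij} = s_{ij} / (s_i · s_j):
  r[A,A] = 1 (diagonal).
  r[A,B] = 5 / (2.1602 · 2.63) = 5 / 5.6814 = 0.8801
  r[A,C] = -6.6667 / (2.1602 · 3.304) = -6.6667 / 7.1375 = -0.934
  r[B,B] = 1 (diagonal).
  r[B,C] = -8.5833 / (2.63 · 3.304) = -8.5833 / 8.6895 = -0.9878
  r[C,C] = 1 (diagonal).

R is symmetric with unit diagonal. Assembling:

R = [[1, 0.8801, -0.934],
 [0.8801, 1, -0.9878],
 [-0.934, -0.9878, 1]]


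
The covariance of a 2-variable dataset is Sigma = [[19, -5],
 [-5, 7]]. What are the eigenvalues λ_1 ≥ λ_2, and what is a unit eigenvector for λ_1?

Step 1 — characteristic polynomial of 2×2 Sigma:
  det(Sigma - λI) = λ² - trace · λ + det = 0.
  trace = 19 + 7 = 26, det = 19·7 - (-5)² = 108.
Step 2 — discriminant:
  Δ = trace² - 4·det = 676 - 432 = 244.
Step 3 — eigenvalues:
  λ = (trace ± √Δ)/2 = (26 ± 15.6205)/2,
  λ_1 = 20.8102,  λ_2 = 5.1898.

Step 4 — unit eigenvector for λ_1: solve (Sigma - λ_1 I)v = 0. First row:
  (19 - 20.8102)·v_x + (-5)·v_y = 0, i.e. (-1.8102)·v_x + (-5)·v_y = 0,
  so v ∝ (b, λ_1 - a) = (-5, 1.8102); multiply by -1 so the first entry is positive: u = (5, -1.8102).
  ||u|| = √((5)² + (-1.8102)²) = √(28.277) ≈ 5.3176,
  v_1 = u/||u|| ≈ (0.9403, -0.3404) (||v_1|| = 1).

λ_1 = 20.8102,  λ_2 = 5.1898;  v_1 ≈ (0.9403, -0.3404)


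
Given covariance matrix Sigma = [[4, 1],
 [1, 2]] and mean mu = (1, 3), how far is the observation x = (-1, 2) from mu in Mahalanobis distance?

Step 1 — centre the observation: (x - mu) = (-2, -1).

Step 2 — invert Sigma. det(Sigma) = 4·2 - (1)² = 7.
  Sigma^{-1} = (1/det) · [[d, -b], [-b, a]] = [[0.2857, -0.1429],
 [-0.1429, 0.5714]].

Step 3 — form the quadratic (x - mu)^T · Sigma^{-1} · (x - mu):
  Sigma^{-1} · (x - mu) = (-0.4286, -0.2857).
  (x - mu)^T · [Sigma^{-1} · (x - mu)] = (-2)·(-0.4286) + (-1)·(-0.2857) = 1.1429.

Step 4 — take square root: d = √(1.1429) ≈ 1.069.

d(x, mu) = √(1.1429) ≈ 1.069


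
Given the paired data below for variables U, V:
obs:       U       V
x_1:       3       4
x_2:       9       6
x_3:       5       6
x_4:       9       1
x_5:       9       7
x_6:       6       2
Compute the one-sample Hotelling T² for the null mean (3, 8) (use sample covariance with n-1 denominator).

Step 1 — sample mean vector:
  mean(U) = (3 + 9 + 5 + 9 + 9 + 6) / 6 = 41/6 = 6.8333
  mean(V) = (4 + 6 + 6 + 1 + 7 + 2) / 6 = 26/6 = 4.3333
  x̄ = (6.8333, 4.3333),  deviation x̄ - mu_0 = (6.8333, 4.3333) - (3, 8) = (3.8333, -3.6667).

Step 2 — sample covariance matrix, S[i,j] = (1/(n-1)) · Σ_k (x_{k,i} - mean_i) · (x_{k,j} - mean_j), divisor n-1 = 5:
  S[U,U] = ((-3.8333)·(-3.8333) + (2.1667)·(2.1667) + (-1.8333)·(-1.8333) + (2.1667)·(2.1667) + (2.1667)·(2.1667) + (-0.8333)·(-0.8333)) / 5 = 32.8333/5 = 6.5667
  S[U,V] = ((-3.8333)·(-0.3333) + (2.1667)·(1.6667) + (-1.8333)·(1.6667) + (2.1667)·(-3.3333) + (2.1667)·(2.6667) + (-0.8333)·(-2.3333)) / 5 = 2.3333/5 = 0.4667
  S[V,V] = ((-0.3333)·(-0.3333) + (1.6667)·(1.6667) + (1.6667)·(1.6667) + (-3.3333)·(-3.3333) + (2.6667)·(2.6667) + (-2.3333)·(-2.3333)) / 5 = 29.3333/5 = 5.8667
  S = [[6.5667, 0.4667],
 [0.4667, 5.8667]].

Step 3 — invert S. det(S) = 6.5667·5.8667 - (0.4667)² = 38.3067.
  S^{-1} = (1/det) · [[d, -b], [-b, a]] = [[0.1532, -0.0122],
 [-0.0122, 0.1714]].

Step 4 — quadratic form (x̄ - mu_0)^T · S^{-1} · (x̄ - mu_0):
  S^{-1} · (x̄ - mu_0) = (0.6317, -0.6753),
  (x̄ - mu_0)^T · [...] = (3.8333)·(0.6317) + (-3.6667)·(-0.6753) = 4.8976.

Step 5 — scale by n: T² = 6 · 4.8976 = 29.3857.

T² ≈ 29.3857


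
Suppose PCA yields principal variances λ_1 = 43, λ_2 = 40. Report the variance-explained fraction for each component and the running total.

Step 1 — total variance = trace(Sigma) = Σ λ_i = 43 + 40 = 83.

Step 2 — fraction explained by component i = λ_i / Σ λ:
  PC1: 43/83 = 0.5181
  PC2: 40/83 = 0.4819

Step 3 — cumulative fraction after k components = (λ_1 + ... + λ_k) / Σ λ:
  k = 1: 43/83 = 0.5181
  k = 2: (43 + 40)/83 = 83/83 = 1

Summary (fraction, with percent):

explained: PC1 0.5181 (51.81%), PC2 0.4819 (48.19%);  cumulative: 0.5181, 1


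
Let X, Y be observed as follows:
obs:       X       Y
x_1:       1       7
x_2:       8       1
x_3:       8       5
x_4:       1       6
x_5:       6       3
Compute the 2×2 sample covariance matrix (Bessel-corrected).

Step 1 — column means:
  mean(X) = (1 + 8 + 8 + 1 + 6) / 5 = 24/5 = 4.8
  mean(Y) = (7 + 1 + 5 + 6 + 3) / 5 = 22/5 = 4.4

Step 2 — sample covariance S[i,j] = (1/(n-1)) · Σ_k (x_{k,i} - mean_i) · (x_{k,j} - mean_j), with n-1 = 4.
  S[X,X] = ((-3.8)·(-3.8) + (3.2)·(3.2) + (3.2)·(3.2) + (-3.8)·(-3.8) + (1.2)·(1.2)) / 4 = 50.8/4 = 12.7
  S[X,Y] = ((-3.8)·(2.6) + (3.2)·(-3.4) + (3.2)·(0.6) + (-3.8)·(1.6) + (1.2)·(-1.4)) / 4 = -26.6/4 = -6.65
  S[Y,Y] = ((2.6)·(2.6) + (-3.4)·(-3.4) + (0.6)·(0.6) + (1.6)·(1.6) + (-1.4)·(-1.4)) / 4 = 23.2/4 = 5.8

S is symmetric (S[j,i] = S[i,j]). Assembling:

S = [[12.7, -6.65],
 [-6.65, 5.8]]


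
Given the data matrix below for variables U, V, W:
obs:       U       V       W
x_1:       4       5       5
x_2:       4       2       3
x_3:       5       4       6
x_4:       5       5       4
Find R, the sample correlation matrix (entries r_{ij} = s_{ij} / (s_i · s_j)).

Step 1 — column means:
  mean(U) = (4 + 4 + 5 + 5) / 4 = 18/4 = 4.5
  mean(V) = (5 + 2 + 4 + 5) / 4 = 16/4 = 4
  mean(W) = (5 + 3 + 6 + 4) / 4 = 18/4 = 4.5

Step 2 — sample variances and covariances s[i,j] = (1/(n-1)) · Σ_k (x_{k,i} - mean_i) · (x_{k,j} - mean_j), with n-1 = 3:
  s[U,U] = ((-0.5)·(-0.5) + (-0.5)·(-0.5) + (0.5)·(0.5) + (0.5)·(0.5)) / 3 = 1/3 = 0.3333
  s[U,V] = ((-0.5)·(1) + (-0.5)·(-2) + (0.5)·(0) + (0.5)·(1)) / 3 = 1/3 = 0.3333
  s[U,W] = ((-0.5)·(0.5) + (-0.5)·(-1.5) + (0.5)·(1.5) + (0.5)·(-0.5)) / 3 = 1/3 = 0.3333
  s[V,V] = ((1)·(1) + (-2)·(-2) + (0)·(0) + (1)·(1)) / 3 = 6/3 = 2
  s[V,W] = ((1)·(0.5) + (-2)·(-1.5) + (0)·(1.5) + (1)·(-0.5)) / 3 = 3/3 = 1
  s[W,W] = ((0.5)·(0.5) + (-1.5)·(-1.5) + (1.5)·(1.5) + (-0.5)·(-0.5)) / 3 = 5/3 = 1.6667
  Sample standard deviations s_i = √(s[i,i]):
  s(U) = √(0.3333) = 0.5774
  s(V) = √(2) = 1.4142
  s(W) = √(1.6667) = 1.291

Step 3 — r_{ij} = s_{ij} / (s_i · s_j):
  r[U,U] = 1 (diagonal).
  r[U,V] = 0.3333 / (0.5774 · 1.4142) = 0.3333 / 0.8165 = 0.4082
  r[U,W] = 0.3333 / (0.5774 · 1.291) = 0.3333 / 0.7454 = 0.4472
  r[V,V] = 1 (diagonal).
  r[V,W] = 1 / (1.4142 · 1.291) = 1 / 1.8257 = 0.5477
  r[W,W] = 1 (diagonal).

R is symmetric with unit diagonal. Assembling:

R = [[1, 0.4082, 0.4472],
 [0.4082, 1, 0.5477],
 [0.4472, 0.5477, 1]]


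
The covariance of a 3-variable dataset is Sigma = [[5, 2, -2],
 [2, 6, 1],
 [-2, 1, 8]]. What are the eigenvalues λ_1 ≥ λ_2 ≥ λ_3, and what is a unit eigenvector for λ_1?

Step 1 — characteristic polynomial p(λ) = det(λI - Sigma) = λ³ - tr·λ² + c_1·λ - det, where tr = trace, c_1 = sum of the principal 2×2 minors, det = det(Sigma):
  tr = 5 + 6 + 8 = 19,
  c_1 = (5·6 - (2)²) + (5·8 - (-2)²) + (6·8 - (1)²) = 26 + 36 + 47 = 109,
  det = 5·(6·8 - (1)²) - (2)·((2)·8 - (1)·(-2)) + (-2)·((2)·(1) - 6·(-2)) = 5·(47) - (2)·(18) + (-2)·(14) = 171.
  So p(λ) = λ³ - 19λ² + 109λ - 171.
Step 2 — look for an integer root (rational root theorem: any rational root is an integer divisor of 171). Testing λ = 9:
  p(9) = 729 - 1539 + 981 - 171 = 0  ✓
  Dividing out (λ - 9): p(λ) = (λ - 9)(λ² - 10λ + 19).
Step 3 — remaining eigenvalues from the quadratic λ² - 10λ + 19 = 0:
  Δ = 10² - 4·19 = 100 - 76 = 24,  λ = (10 ± √24)/2 = (10 ± 4.899)/2 ≈ 7.4495 or 2.5505.
  Sorted: λ_1 = 9,  λ_2 = 7.4495,  λ_3 = 2.5505  (check: sum = 19 = tr ✓).

Step 4 — unit eigenvector for λ_1 = 9: v spans the null space of (Sigma - λ_1 I), whose rows are
  r_1 = (-4, 2, -2),  r_2 = (2, -3, 1),  r_3 = (-2, 1, -1).
  v is orthogonal to every row, so take v ∝ r_1 × r_2 = ((2)·(1) - (-2)·(-3), (-2)·(2) - (-4)·(1), (-4)·(-3) - (2)·(2)) = (-4, 0, 8).
  Rescale (divide by 4; multiply by -1 so the first nonzero entry is positive): u = (1, 0, -2).
  ||u|| = √((1)² + (0)² + (-2)²) = √(5) ≈ 2.2361,  v_1 = u/||u|| ≈ (0.4472, 0, -0.8944) (||v_1|| = 1).

λ_1 = 9,  λ_2 = 7.4495,  λ_3 = 2.5505;  v_1 ≈ (0.4472, 0, -0.8944)


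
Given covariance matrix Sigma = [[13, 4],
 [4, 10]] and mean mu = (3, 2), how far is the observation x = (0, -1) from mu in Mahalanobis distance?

Step 1 — centre the observation: (x - mu) = (-3, -3).

Step 2 — invert Sigma. det(Sigma) = 13·10 - (4)² = 114.
  Sigma^{-1} = (1/det) · [[d, -b], [-b, a]] = [[0.0877, -0.0351],
 [-0.0351, 0.114]].

Step 3 — form the quadratic (x - mu)^T · Sigma^{-1} · (x - mu):
  Sigma^{-1} · (x - mu) = (-0.1579, -0.2368).
  (x - mu)^T · [Sigma^{-1} · (x - mu)] = (-3)·(-0.1579) + (-3)·(-0.2368) = 1.1842.

Step 4 — take square root: d = √(1.1842) ≈ 1.0882.

d(x, mu) = √(1.1842) ≈ 1.0882


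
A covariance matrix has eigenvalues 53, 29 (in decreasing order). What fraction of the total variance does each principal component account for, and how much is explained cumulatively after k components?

Step 1 — total variance = trace(Sigma) = Σ λ_i = 53 + 29 = 82.

Step 2 — fraction explained by component i = λ_i / Σ λ:
  PC1: 53/82 = 0.6463
  PC2: 29/82 = 0.3537

Step 3 — cumulative fraction after k components = (λ_1 + ... + λ_k) / Σ λ:
  k = 1: 53/82 = 0.6463
  k = 2: (53 + 29)/82 = 82/82 = 1

Summary (fraction, with percent):

explained: PC1 0.6463 (64.63%), PC2 0.3537 (35.37%);  cumulative: 0.6463, 1


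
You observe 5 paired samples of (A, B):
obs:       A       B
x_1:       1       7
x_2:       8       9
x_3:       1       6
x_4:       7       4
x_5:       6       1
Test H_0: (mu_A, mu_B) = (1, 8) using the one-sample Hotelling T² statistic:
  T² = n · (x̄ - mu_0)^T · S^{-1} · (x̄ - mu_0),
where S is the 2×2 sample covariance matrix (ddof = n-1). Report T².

Step 1 — sample mean vector:
  mean(A) = (1 + 8 + 1 + 7 + 6) / 5 = 23/5 = 4.6
  mean(B) = (7 + 9 + 6 + 4 + 1) / 5 = 27/5 = 5.4
  x̄ = (4.6, 5.4),  deviation x̄ - mu_0 = (4.6, 5.4) - (1, 8) = (3.6, -2.6).

Step 2 — sample covariance matrix, S[i,j] = (1/(n-1)) · Σ_k (x_{k,i} - mean_i) · (x_{k,j} - mean_j), divisor n-1 = 4:
  S[A,A] = ((-3.6)·(-3.6) + (3.4)·(3.4) + (-3.6)·(-3.6) + (2.4)·(2.4) + (1.4)·(1.4)) / 4 = 45.2/4 = 11.3
  S[A,B] = ((-3.6)·(1.6) + (3.4)·(3.6) + (-3.6)·(0.6) + (2.4)·(-1.4) + (1.4)·(-4.4)) / 4 = -5.2/4 = -1.3
  S[B,B] = ((1.6)·(1.6) + (3.6)·(3.6) + (0.6)·(0.6) + (-1.4)·(-1.4) + (-4.4)·(-4.4)) / 4 = 37.2/4 = 9.3
  S = [[11.3, -1.3],
 [-1.3, 9.3]].

Step 3 — invert S. det(S) = 11.3·9.3 - (-1.3)² = 103.4.
  S^{-1} = (1/det) · [[d, -b], [-b, a]] = [[0.0899, 0.0126],
 [0.0126, 0.1093]].

Step 4 — quadratic form (x̄ - mu_0)^T · S^{-1} · (x̄ - mu_0):
  S^{-1} · (x̄ - mu_0) = (0.2911, -0.2389),
  (x̄ - mu_0)^T · [...] = (3.6)·(0.2911) + (-2.6)·(-0.2389) = 1.6691.

Step 5 — scale by n: T² = 5 · 1.6691 = 8.3453.

T² ≈ 8.3453


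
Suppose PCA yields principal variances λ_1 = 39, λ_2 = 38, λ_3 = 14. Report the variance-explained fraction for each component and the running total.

Step 1 — total variance = trace(Sigma) = Σ λ_i = 39 + 38 + 14 = 91.

Step 2 — fraction explained by component i = λ_i / Σ λ:
  PC1: 39/91 = 0.4286
  PC2: 38/91 = 0.4176
  PC3: 14/91 = 0.1538

Step 3 — cumulative fraction after k components = (λ_1 + ... + λ_k) / Σ λ:
  k = 1: 39/91 = 0.4286
  k = 2: (39 + 38)/91 = 77/91 = 0.8462
  k = 3: (39 + 38 + 14)/91 = 91/91 = 1

Summary (fraction, with percent):

explained: PC1 0.4286 (42.86%), PC2 0.4176 (41.76%), PC3 0.1538 (15.38%);  cumulative: 0.4286, 0.8462, 1


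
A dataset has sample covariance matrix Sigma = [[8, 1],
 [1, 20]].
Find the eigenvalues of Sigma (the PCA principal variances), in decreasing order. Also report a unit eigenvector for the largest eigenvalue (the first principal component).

Step 1 — characteristic polynomial of 2×2 Sigma:
  det(Sigma - λI) = λ² - trace · λ + det = 0.
  trace = 8 + 20 = 28, det = 8·20 - (1)² = 159.
Step 2 — discriminant:
  Δ = trace² - 4·det = 784 - 636 = 148.
Step 3 — eigenvalues:
  λ = (trace ± √Δ)/2 = (28 ± 12.1655)/2,
  λ_1 = 20.0828,  λ_2 = 7.9172.

Step 4 — unit eigenvector for λ_1: solve (Sigma - λ_1 I)v = 0. First row:
  (8 - 20.0828)·v_x + (1)·v_y = 0, i.e. (-12.0828)·v_x + (1)·v_y = 0,
  so v ∝ (b, λ_1 - a) = (1, 12.0828) = u.
  ||u|| = √((1)² + (12.0828)²) = √(146.9932) ≈ 12.1241,
  v_1 = u/||u|| ≈ (0.0825, 0.9966) (||v_1|| = 1).

λ_1 = 20.0828,  λ_2 = 7.9172;  v_1 ≈ (0.0825, 0.9966)


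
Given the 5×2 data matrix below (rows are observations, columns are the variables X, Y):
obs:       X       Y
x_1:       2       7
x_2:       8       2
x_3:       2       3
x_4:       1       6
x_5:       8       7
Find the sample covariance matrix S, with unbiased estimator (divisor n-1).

Step 1 — column means:
  mean(X) = (2 + 8 + 2 + 1 + 8) / 5 = 21/5 = 4.2
  mean(Y) = (7 + 2 + 3 + 6 + 7) / 5 = 25/5 = 5

Step 2 — sample covariance S[i,j] = (1/(n-1)) · Σ_k (x_{k,i} - mean_i) · (x_{k,j} - mean_j), with n-1 = 4.
  S[X,X] = ((-2.2)·(-2.2) + (3.8)·(3.8) + (-2.2)·(-2.2) + (-3.2)·(-3.2) + (3.8)·(3.8)) / 4 = 48.8/4 = 12.2
  S[X,Y] = ((-2.2)·(2) + (3.8)·(-3) + (-2.2)·(-2) + (-3.2)·(1) + (3.8)·(2)) / 4 = -7/4 = -1.75
  S[Y,Y] = ((2)·(2) + (-3)·(-3) + (-2)·(-2) + (1)·(1) + (2)·(2)) / 4 = 22/4 = 5.5

S is symmetric (S[j,i] = S[i,j]). Assembling:

S = [[12.2, -1.75],
 [-1.75, 5.5]]


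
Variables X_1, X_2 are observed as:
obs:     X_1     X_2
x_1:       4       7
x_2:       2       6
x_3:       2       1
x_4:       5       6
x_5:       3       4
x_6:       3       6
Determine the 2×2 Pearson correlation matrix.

Step 1 — column means:
  mean(X_1) = (4 + 2 + 2 + 5 + 3 + 3) / 6 = 19/6 = 3.1667
  mean(X_2) = (7 + 6 + 1 + 6 + 4 + 6) / 6 = 30/6 = 5

Step 2 — sample variances and covariances s[i,j] = (1/(n-1)) · Σ_k (x_{k,i} - mean_i) · (x_{k,j} - mean_j), with n-1 = 5:
  s[X_1,X_1] = ((0.8333)·(0.8333) + (-1.1667)·(-1.1667) + (-1.1667)·(-1.1667) + (1.8333)·(1.8333) + (-0.1667)·(-0.1667) + (-0.1667)·(-0.1667)) / 5 = 6.8333/5 = 1.3667
  s[X_1,X_2] = ((0.8333)·(2) + (-1.1667)·(1) + (-1.1667)·(-4) + (1.8333)·(1) + (-0.1667)·(-1) + (-0.1667)·(1)) / 5 = 7/5 = 1.4
  s[X_2,X_2] = ((2)·(2) + (1)·(1) + (-4)·(-4) + (1)·(1) + (-1)·(-1) + (1)·(1)) / 5 = 24/5 = 4.8
  Sample standard deviations s_i = √(s[i,i]):
  s(X_1) = √(1.3667) = 1.169
  s(X_2) = √(4.8) = 2.1909

Step 3 — r_{ij} = s_{ij} / (s_i · s_j):
  r[X_1,X_1] = 1 (diagonal).
  r[X_1,X_2] = 1.4 / (1.169 · 2.1909) = 1.4 / 2.5612 = 0.5466
  r[X_2,X_2] = 1 (diagonal).

R is symmetric with unit diagonal. Assembling:

R = [[1, 0.5466],
 [0.5466, 1]]


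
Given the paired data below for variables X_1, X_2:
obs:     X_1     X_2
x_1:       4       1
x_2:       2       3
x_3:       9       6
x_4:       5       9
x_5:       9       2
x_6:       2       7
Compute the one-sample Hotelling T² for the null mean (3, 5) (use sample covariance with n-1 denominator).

Step 1 — sample mean vector:
  mean(X_1) = (4 + 2 + 9 + 5 + 9 + 2) / 6 = 31/6 = 5.1667
  mean(X_2) = (1 + 3 + 6 + 9 + 2 + 7) / 6 = 28/6 = 4.6667
  x̄ = (5.1667, 4.6667),  deviation x̄ - mu_0 = (5.1667, 4.6667) - (3, 5) = (2.1667, -0.3333).

Step 2 — sample covariance matrix, S[i,j] = (1/(n-1)) · Σ_k (x_{k,i} - mean_i) · (x_{k,j} - mean_j), divisor n-1 = 5:
  S[X_1,X_1] = ((-1.1667)·(-1.1667) + (-3.1667)·(-3.1667) + (3.8333)·(3.8333) + (-0.1667)·(-0.1667) + (3.8333)·(3.8333) + (-3.1667)·(-3.1667)) / 5 = 50.8333/5 = 10.1667
  S[X_1,X_2] = ((-1.1667)·(-3.6667) + (-3.1667)·(-1.6667) + (3.8333)·(1.3333) + (-0.1667)·(4.3333) + (3.8333)·(-2.6667) + (-3.1667)·(2.3333)) / 5 = -3.6667/5 = -0.7333
  S[X_2,X_2] = ((-3.6667)·(-3.6667) + (-1.6667)·(-1.6667) + (1.3333)·(1.3333) + (4.3333)·(4.3333) + (-2.6667)·(-2.6667) + (2.3333)·(2.3333)) / 5 = 49.3333/5 = 9.8667
  S = [[10.1667, -0.7333],
 [-0.7333, 9.8667]].

Step 3 — invert S. det(S) = 10.1667·9.8667 - (-0.7333)² = 99.7733.
  S^{-1} = (1/det) · [[d, -b], [-b, a]] = [[0.0989, 0.0073],
 [0.0073, 0.1019]].

Step 4 — quadratic form (x̄ - mu_0)^T · S^{-1} · (x̄ - mu_0):
  S^{-1} · (x̄ - mu_0) = (0.2118, -0.018),
  (x̄ - mu_0)^T · [...] = (2.1667)·(0.2118) + (-0.3333)·(-0.018) = 0.4649.

Step 5 — scale by n: T² = 6 · 0.4649 = 2.7897.

T² ≈ 2.7897


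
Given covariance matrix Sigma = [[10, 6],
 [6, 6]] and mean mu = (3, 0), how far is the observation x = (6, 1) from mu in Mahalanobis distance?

Step 1 — centre the observation: (x - mu) = (3, 1).

Step 2 — invert Sigma. det(Sigma) = 10·6 - (6)² = 24.
  Sigma^{-1} = (1/det) · [[d, -b], [-b, a]] = [[0.25, -0.25],
 [-0.25, 0.4167]].

Step 3 — form the quadratic (x - mu)^T · Sigma^{-1} · (x - mu):
  Sigma^{-1} · (x - mu) = (0.5, -0.3333).
  (x - mu)^T · [Sigma^{-1} · (x - mu)] = (3)·(0.5) + (1)·(-0.3333) = 1.1667.

Step 4 — take square root: d = √(1.1667) ≈ 1.0801.

d(x, mu) = √(1.1667) ≈ 1.0801


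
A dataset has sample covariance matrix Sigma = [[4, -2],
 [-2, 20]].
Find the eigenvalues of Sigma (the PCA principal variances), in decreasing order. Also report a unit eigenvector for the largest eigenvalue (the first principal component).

Step 1 — characteristic polynomial of 2×2 Sigma:
  det(Sigma - λI) = λ² - trace · λ + det = 0.
  trace = 4 + 20 = 24, det = 4·20 - (-2)² = 76.
Step 2 — discriminant:
  Δ = trace² - 4·det = 576 - 304 = 272.
Step 3 — eigenvalues:
  λ = (trace ± √Δ)/2 = (24 ± 16.4924)/2,
  λ_1 = 20.2462,  λ_2 = 3.7538.

Step 4 — unit eigenvector for λ_1: solve (Sigma - λ_1 I)v = 0. First row:
  (4 - 20.2462)·v_x + (-2)·v_y = 0, i.e. (-16.2462)·v_x + (-2)·v_y = 0,
  so v ∝ (b, λ_1 - a) = (-2, 16.2462); multiply by -1 so the first entry is positive: u = (2, -16.2462).
  ||u|| = √((2)² + (-16.2462)²) = √(267.9394) ≈ 16.3689,
  v_1 = u/||u|| ≈ (0.1222, -0.9925) (||v_1|| = 1).

λ_1 = 20.2462,  λ_2 = 3.7538;  v_1 ≈ (0.1222, -0.9925)


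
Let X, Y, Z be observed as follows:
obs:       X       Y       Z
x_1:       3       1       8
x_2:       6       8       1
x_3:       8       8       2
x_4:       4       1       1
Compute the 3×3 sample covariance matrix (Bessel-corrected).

Step 1 — column means:
  mean(X) = (3 + 6 + 8 + 4) / 4 = 21/4 = 5.25
  mean(Y) = (1 + 8 + 8 + 1) / 4 = 18/4 = 4.5
  mean(Z) = (8 + 1 + 2 + 1) / 4 = 12/4 = 3

Step 2 — sample covariance S[i,j] = (1/(n-1)) · Σ_k (x_{k,i} - mean_i) · (x_{k,j} - mean_j), with n-1 = 3.
  S[X,X] = ((-2.25)·(-2.25) + (0.75)·(0.75) + (2.75)·(2.75) + (-1.25)·(-1.25)) / 3 = 14.75/3 = 4.9167
  S[X,Y] = ((-2.25)·(-3.5) + (0.75)·(3.5) + (2.75)·(3.5) + (-1.25)·(-3.5)) / 3 = 24.5/3 = 8.1667
  S[X,Z] = ((-2.25)·(5) + (0.75)·(-2) + (2.75)·(-1) + (-1.25)·(-2)) / 3 = -13/3 = -4.3333
  S[Y,Y] = ((-3.5)·(-3.5) + (3.5)·(3.5) + (3.5)·(3.5) + (-3.5)·(-3.5)) / 3 = 49/3 = 16.3333
  S[Y,Z] = ((-3.5)·(5) + (3.5)·(-2) + (3.5)·(-1) + (-3.5)·(-2)) / 3 = -21/3 = -7
  S[Z,Z] = ((5)·(5) + (-2)·(-2) + (-1)·(-1) + (-2)·(-2)) / 3 = 34/3 = 11.3333

S is symmetric (S[j,i] = S[i,j]). Assembling:

S = [[4.9167, 8.1667, -4.3333],
 [8.1667, 16.3333, -7],
 [-4.3333, -7, 11.3333]]


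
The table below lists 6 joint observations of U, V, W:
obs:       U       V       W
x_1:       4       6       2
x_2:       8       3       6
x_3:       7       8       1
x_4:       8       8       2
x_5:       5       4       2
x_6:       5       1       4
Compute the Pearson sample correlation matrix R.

Step 1 — column means:
  mean(U) = (4 + 8 + 7 + 8 + 5 + 5) / 6 = 37/6 = 6.1667
  mean(V) = (6 + 3 + 8 + 8 + 4 + 1) / 6 = 30/6 = 5
  mean(W) = (2 + 6 + 1 + 2 + 2 + 4) / 6 = 17/6 = 2.8333

Step 2 — sample variances and covariances s[i,j] = (1/(n-1)) · Σ_k (x_{k,i} - mean_i) · (x_{k,j} - mean_j), with n-1 = 5:
  s[U,U] = ((-2.1667)·(-2.1667) + (1.8333)·(1.8333) + (0.8333)·(0.8333) + (1.8333)·(1.8333) + (-1.1667)·(-1.1667) + (-1.1667)·(-1.1667)) / 5 = 14.8333/5 = 2.9667
  s[U,V] = ((-2.1667)·(1) + (1.8333)·(-2) + (0.8333)·(3) + (1.8333)·(3) + (-1.1667)·(-1) + (-1.1667)·(-4)) / 5 = 8/5 = 1.6
  s[U,W] = ((-2.1667)·(-0.8333) + (1.8333)·(3.1667) + (0.8333)·(-1.8333) + (1.8333)·(-0.8333) + (-1.1667)·(-0.8333) + (-1.1667)·(1.1667)) / 5 = 4.1667/5 = 0.8333
  s[V,V] = ((1)·(1) + (-2)·(-2) + (3)·(3) + (3)·(3) + (-1)·(-1) + (-4)·(-4)) / 5 = 40/5 = 8
  s[V,W] = ((1)·(-0.8333) + (-2)·(3.1667) + (3)·(-1.8333) + (3)·(-0.8333) + (-1)·(-0.8333) + (-4)·(1.1667)) / 5 = -19/5 = -3.8
  s[W,W] = ((-0.8333)·(-0.8333) + (3.1667)·(3.1667) + (-1.8333)·(-1.8333) + (-0.8333)·(-0.8333) + (-0.8333)·(-0.8333) + (1.1667)·(1.1667)) / 5 = 16.8333/5 = 3.3667
  Sample standard deviations s_i = √(s[i,i]):
  s(U) = √(2.9667) = 1.7224
  s(V) = √(8) = 2.8284
  s(W) = √(3.3667) = 1.8348

Step 3 — r_{ij} = s_{ij} / (s_i · s_j):
  r[U,U] = 1 (diagonal).
  r[U,V] = 1.6 / (1.7224 · 2.8284) = 1.6 / 4.8717 = 0.3284
  r[U,W] = 0.8333 / (1.7224 · 1.8348) = 0.8333 / 3.1603 = 0.2637
  r[V,V] = 1 (diagonal).
  r[V,W] = -3.8 / (2.8284 · 1.8348) = -3.8 / 5.1897 = -0.7322
  r[W,W] = 1 (diagonal).

R is symmetric with unit diagonal. Assembling:

R = [[1, 0.3284, 0.2637],
 [0.3284, 1, -0.7322],
 [0.2637, -0.7322, 1]]


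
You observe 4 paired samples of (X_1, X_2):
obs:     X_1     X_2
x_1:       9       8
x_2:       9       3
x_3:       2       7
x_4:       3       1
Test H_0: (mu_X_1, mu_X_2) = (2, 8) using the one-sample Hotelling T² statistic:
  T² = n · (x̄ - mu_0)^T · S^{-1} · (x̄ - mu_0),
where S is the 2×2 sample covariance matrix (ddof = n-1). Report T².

Step 1 — sample mean vector:
  mean(X_1) = (9 + 9 + 2 + 3) / 4 = 23/4 = 5.75
  mean(X_2) = (8 + 3 + 7 + 1) / 4 = 19/4 = 4.75
  x̄ = (5.75, 4.75),  deviation x̄ - mu_0 = (5.75, 4.75) - (2, 8) = (3.75, -3.25).

Step 2 — sample covariance matrix, S[i,j] = (1/(n-1)) · Σ_k (x_{k,i} - mean_i) · (x_{k,j} - mean_j), divisor n-1 = 3:
  S[X_1,X_1] = ((3.25)·(3.25) + (3.25)·(3.25) + (-3.75)·(-3.75) + (-2.75)·(-2.75)) / 3 = 42.75/3 = 14.25
  S[X_1,X_2] = ((3.25)·(3.25) + (3.25)·(-1.75) + (-3.75)·(2.25) + (-2.75)·(-3.75)) / 3 = 6.75/3 = 2.25
  S[X_2,X_2] = ((3.25)·(3.25) + (-1.75)·(-1.75) + (2.25)·(2.25) + (-3.75)·(-3.75)) / 3 = 32.75/3 = 10.9167
  S = [[14.25, 2.25],
 [2.25, 10.9167]].

Step 3 — invert S. det(S) = 14.25·10.9167 - (2.25)² = 150.5.
  S^{-1} = (1/det) · [[d, -b], [-b, a]] = [[0.0725, -0.015],
 [-0.015, 0.0947]].

Step 4 — quadratic form (x̄ - mu_0)^T · S^{-1} · (x̄ - mu_0):
  S^{-1} · (x̄ - mu_0) = (0.3206, -0.3638),
  (x̄ - mu_0)^T · [...] = (3.75)·(0.3206) + (-3.25)·(-0.3638) = 2.3846.

Step 5 — scale by n: T² = 4 · 2.3846 = 9.5382.

T² ≈ 9.5382


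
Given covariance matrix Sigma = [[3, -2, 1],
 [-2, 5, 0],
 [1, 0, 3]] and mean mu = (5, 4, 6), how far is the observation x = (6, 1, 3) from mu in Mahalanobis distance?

Step 1 — centre the observation: (x - mu) = (1, -3, -3).

Step 2 — invert Sigma (cofactor / det for 3×3, or solve directly):
  Sigma^{-1} = [[0.5357, 0.2143, -0.1786],
 [0.2143, 0.2857, -0.0714],
 [-0.1786, -0.0714, 0.3929]].

Step 3 — form the quadratic (x - mu)^T · Sigma^{-1} · (x - mu):
  Sigma^{-1} · (x - mu) = (0.4286, -0.4286, -1.1429).
  (x - mu)^T · [Sigma^{-1} · (x - mu)] = (1)·(0.4286) + (-3)·(-0.4286) + (-3)·(-1.1429) = 5.1429.

Step 4 — take square root: d = √(5.1429) ≈ 2.2678.

d(x, mu) = √(5.1429) ≈ 2.2678


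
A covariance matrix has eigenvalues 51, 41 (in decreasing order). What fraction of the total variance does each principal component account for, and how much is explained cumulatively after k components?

Step 1 — total variance = trace(Sigma) = Σ λ_i = 51 + 41 = 92.

Step 2 — fraction explained by component i = λ_i / Σ λ:
  PC1: 51/92 = 0.5543
  PC2: 41/92 = 0.4457

Step 3 — cumulative fraction after k components = (λ_1 + ... + λ_k) / Σ λ:
  k = 1: 51/92 = 0.5543
  k = 2: (51 + 41)/92 = 92/92 = 1

Summary (fraction, with percent):

explained: PC1 0.5543 (55.43%), PC2 0.4457 (44.57%);  cumulative: 0.5543, 1


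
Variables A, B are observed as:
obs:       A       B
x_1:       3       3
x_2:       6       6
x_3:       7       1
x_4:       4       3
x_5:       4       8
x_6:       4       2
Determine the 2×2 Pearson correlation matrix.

Step 1 — column means:
  mean(A) = (3 + 6 + 7 + 4 + 4 + 4) / 6 = 28/6 = 4.6667
  mean(B) = (3 + 6 + 1 + 3 + 8 + 2) / 6 = 23/6 = 3.8333

Step 2 — sample variances and covariances s[i,j] = (1/(n-1)) · Σ_k (x_{k,i} - mean_i) · (x_{k,j} - mean_j), with n-1 = 5:
  s[A,A] = ((-1.6667)·(-1.6667) + (1.3333)·(1.3333) + (2.3333)·(2.3333) + (-0.6667)·(-0.6667) + (-0.6667)·(-0.6667) + (-0.6667)·(-0.6667)) / 5 = 11.3333/5 = 2.2667
  s[A,B] = ((-1.6667)·(-0.8333) + (1.3333)·(2.1667) + (2.3333)·(-2.8333) + (-0.6667)·(-0.8333) + (-0.6667)·(4.1667) + (-0.6667)·(-1.8333)) / 5 = -3.3333/5 = -0.6667
  s[B,B] = ((-0.8333)·(-0.8333) + (2.1667)·(2.1667) + (-2.8333)·(-2.8333) + (-0.8333)·(-0.8333) + (4.1667)·(4.1667) + (-1.8333)·(-1.8333)) / 5 = 34.8333/5 = 6.9667
  Sample standard deviations s_i = √(s[i,i]):
  s(A) = √(2.2667) = 1.5055
  s(B) = √(6.9667) = 2.6394

Step 3 — r_{ij} = s_{ij} / (s_i · s_j):
  r[A,A] = 1 (diagonal).
  r[A,B] = -0.6667 / (1.5055 · 2.6394) = -0.6667 / 3.9738 = -0.1678
  r[B,B] = 1 (diagonal).

R is symmetric with unit diagonal. Assembling:

R = [[1, -0.1678],
 [-0.1678, 1]]


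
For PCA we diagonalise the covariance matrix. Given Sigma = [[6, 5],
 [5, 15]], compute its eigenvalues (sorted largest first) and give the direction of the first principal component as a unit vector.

Step 1 — characteristic polynomial of 2×2 Sigma:
  det(Sigma - λI) = λ² - trace · λ + det = 0.
  trace = 6 + 15 = 21, det = 6·15 - (5)² = 65.
Step 2 — discriminant:
  Δ = trace² - 4·det = 441 - 260 = 181.
Step 3 — eigenvalues:
  λ = (trace ± √Δ)/2 = (21 ± 13.4536)/2,
  λ_1 = 17.2268,  λ_2 = 3.7732.

Step 4 — unit eigenvector for λ_1: solve (Sigma - λ_1 I)v = 0. First row:
  (6 - 17.2268)·v_x + (5)·v_y = 0, i.e. (-11.2268)·v_x + (5)·v_y = 0,
  so v ∝ (b, λ_1 - a) = (5, 11.2268) = u.
  ||u|| = √((5)² + (11.2268)²) = √(151.0413) ≈ 12.2899,
  v_1 = u/||u|| ≈ (0.4068, 0.9135) (||v_1|| = 1).

λ_1 = 17.2268,  λ_2 = 3.7732;  v_1 ≈ (0.4068, 0.9135)


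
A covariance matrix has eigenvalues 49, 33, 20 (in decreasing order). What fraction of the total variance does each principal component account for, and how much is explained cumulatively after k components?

Step 1 — total variance = trace(Sigma) = Σ λ_i = 49 + 33 + 20 = 102.

Step 2 — fraction explained by component i = λ_i / Σ λ:
  PC1: 49/102 = 0.4804
  PC2: 33/102 = 0.3235
  PC3: 20/102 = 0.1961

Step 3 — cumulative fraction after k components = (λ_1 + ... + λ_k) / Σ λ:
  k = 1: 49/102 = 0.4804
  k = 2: (49 + 33)/102 = 82/102 = 0.8039
  k = 3: (49 + 33 + 20)/102 = 102/102 = 1

Summary (fraction, with percent):

explained: PC1 0.4804 (48.04%), PC2 0.3235 (32.35%), PC3 0.1961 (19.61%);  cumulative: 0.4804, 0.8039, 1


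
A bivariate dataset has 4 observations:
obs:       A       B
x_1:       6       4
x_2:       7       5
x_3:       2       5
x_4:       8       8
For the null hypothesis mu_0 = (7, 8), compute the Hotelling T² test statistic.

Step 1 — sample mean vector:
  mean(A) = (6 + 7 + 2 + 8) / 4 = 23/4 = 5.75
  mean(B) = (4 + 5 + 5 + 8) / 4 = 22/4 = 5.5
  x̄ = (5.75, 5.5),  deviation x̄ - mu_0 = (5.75, 5.5) - (7, 8) = (-1.25, -2.5).

Step 2 — sample covariance matrix, S[i,j] = (1/(n-1)) · Σ_k (x_{k,i} - mean_i) · (x_{k,j} - mean_j), divisor n-1 = 3:
  S[A,A] = ((0.25)·(0.25) + (1.25)·(1.25) + (-3.75)·(-3.75) + (2.25)·(2.25)) / 3 = 20.75/3 = 6.9167
  S[A,B] = ((0.25)·(-1.5) + (1.25)·(-0.5) + (-3.75)·(-0.5) + (2.25)·(2.5)) / 3 = 6.5/3 = 2.1667
  S[B,B] = ((-1.5)·(-1.5) + (-0.5)·(-0.5) + (-0.5)·(-0.5) + (2.5)·(2.5)) / 3 = 9/3 = 3
  S = [[6.9167, 2.1667],
 [2.1667, 3]].

Step 3 — invert S. det(S) = 6.9167·3 - (2.1667)² = 16.0556.
  S^{-1} = (1/det) · [[d, -b], [-b, a]] = [[0.1869, -0.1349],
 [-0.1349, 0.4308]].

Step 4 — quadratic form (x̄ - mu_0)^T · S^{-1} · (x̄ - mu_0):
  S^{-1} · (x̄ - mu_0) = (0.1038, -0.9083),
  (x̄ - mu_0)^T · [...] = (-1.25)·(0.1038) + (-2.5)·(-0.9083) = 2.141.

Step 5 — scale by n: T² = 4 · 2.141 = 8.564.

T² ≈ 8.564


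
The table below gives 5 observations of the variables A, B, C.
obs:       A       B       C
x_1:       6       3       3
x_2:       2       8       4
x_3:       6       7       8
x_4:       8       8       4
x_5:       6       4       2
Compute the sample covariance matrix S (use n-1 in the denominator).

Step 1 — column means:
  mean(A) = (6 + 2 + 6 + 8 + 6) / 5 = 28/5 = 5.6
  mean(B) = (3 + 8 + 7 + 8 + 4) / 5 = 30/5 = 6
  mean(C) = (3 + 4 + 8 + 4 + 2) / 5 = 21/5 = 4.2

Step 2 — sample covariance S[i,j] = (1/(n-1)) · Σ_k (x_{k,i} - mean_i) · (x_{k,j} - mean_j), with n-1 = 4.
  S[A,A] = ((0.4)·(0.4) + (-3.6)·(-3.6) + (0.4)·(0.4) + (2.4)·(2.4) + (0.4)·(0.4)) / 4 = 19.2/4 = 4.8
  S[A,B] = ((0.4)·(-3) + (-3.6)·(2) + (0.4)·(1) + (2.4)·(2) + (0.4)·(-2)) / 4 = -4/4 = -1
  S[A,C] = ((0.4)·(-1.2) + (-3.6)·(-0.2) + (0.4)·(3.8) + (2.4)·(-0.2) + (0.4)·(-2.2)) / 4 = 0.4/4 = 0.1
  S[B,B] = ((-3)·(-3) + (2)·(2) + (1)·(1) + (2)·(2) + (-2)·(-2)) / 4 = 22/4 = 5.5
  S[B,C] = ((-3)·(-1.2) + (2)·(-0.2) + (1)·(3.8) + (2)·(-0.2) + (-2)·(-2.2)) / 4 = 11/4 = 2.75
  S[C,C] = ((-1.2)·(-1.2) + (-0.2)·(-0.2) + (3.8)·(3.8) + (-0.2)·(-0.2) + (-2.2)·(-2.2)) / 4 = 20.8/4 = 5.2

S is symmetric (S[j,i] = S[i,j]). Assembling:

S = [[4.8, -1, 0.1],
 [-1, 5.5, 2.75],
 [0.1, 2.75, 5.2]]


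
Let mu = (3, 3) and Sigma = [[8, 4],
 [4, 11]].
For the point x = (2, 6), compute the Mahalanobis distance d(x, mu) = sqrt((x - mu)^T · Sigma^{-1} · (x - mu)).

Step 1 — centre the observation: (x - mu) = (-1, 3).

Step 2 — invert Sigma. det(Sigma) = 8·11 - (4)² = 72.
  Sigma^{-1} = (1/det) · [[d, -b], [-b, a]] = [[0.1528, -0.0556],
 [-0.0556, 0.1111]].

Step 3 — form the quadratic (x - mu)^T · Sigma^{-1} · (x - mu):
  Sigma^{-1} · (x - mu) = (-0.3194, 0.3889).
  (x - mu)^T · [Sigma^{-1} · (x - mu)] = (-1)·(-0.3194) + (3)·(0.3889) = 1.4861.

Step 4 — take square root: d = √(1.4861) ≈ 1.2191.

d(x, mu) = √(1.4861) ≈ 1.2191


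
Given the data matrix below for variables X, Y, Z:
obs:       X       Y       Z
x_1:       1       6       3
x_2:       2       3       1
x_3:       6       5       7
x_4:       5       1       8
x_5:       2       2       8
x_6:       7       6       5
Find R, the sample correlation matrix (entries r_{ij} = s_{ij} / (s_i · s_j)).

Step 1 — column means:
  mean(X) = (1 + 2 + 6 + 5 + 2 + 7) / 6 = 23/6 = 3.8333
  mean(Y) = (6 + 3 + 5 + 1 + 2 + 6) / 6 = 23/6 = 3.8333
  mean(Z) = (3 + 1 + 7 + 8 + 8 + 5) / 6 = 32/6 = 5.3333

Step 2 — sample variances and covariances s[i,j] = (1/(n-1)) · Σ_k (x_{k,i} - mean_i) · (x_{k,j} - mean_j), with n-1 = 5:
  s[X,X] = ((-2.8333)·(-2.8333) + (-1.8333)·(-1.8333) + (2.1667)·(2.1667) + (1.1667)·(1.1667) + (-1.8333)·(-1.8333) + (3.1667)·(3.1667)) / 5 = 30.8333/5 = 6.1667
  s[X,Y] = ((-2.8333)·(2.1667) + (-1.8333)·(-0.8333) + (2.1667)·(1.1667) + (1.1667)·(-2.8333) + (-1.8333)·(-1.8333) + (3.1667)·(2.1667)) / 5 = 4.8333/5 = 0.9667
  s[X,Z] = ((-2.8333)·(-2.3333) + (-1.8333)·(-4.3333) + (2.1667)·(1.6667) + (1.1667)·(2.6667) + (-1.8333)·(2.6667) + (3.1667)·(-0.3333)) / 5 = 15.3333/5 = 3.0667
  s[Y,Y] = ((2.1667)·(2.1667) + (-0.8333)·(-0.8333) + (1.1667)·(1.1667) + (-2.8333)·(-2.8333) + (-1.8333)·(-1.8333) + (2.1667)·(2.1667)) / 5 = 22.8333/5 = 4.5667
  s[Y,Z] = ((2.1667)·(-2.3333) + (-0.8333)·(-4.3333) + (1.1667)·(1.6667) + (-2.8333)·(2.6667) + (-1.8333)·(2.6667) + (2.1667)·(-0.3333)) / 5 = -12.6667/5 = -2.5333
  s[Z,Z] = ((-2.3333)·(-2.3333) + (-4.3333)·(-4.3333) + (1.6667)·(1.6667) + (2.6667)·(2.6667) + (2.6667)·(2.6667) + (-0.3333)·(-0.3333)) / 5 = 41.3333/5 = 8.2667
  Sample standard deviations s_i = √(s[i,i]):
  s(X) = √(6.1667) = 2.4833
  s(Y) = √(4.5667) = 2.137
  s(Z) = √(8.2667) = 2.8752

Step 3 — r_{ij} = s_{ij} / (s_i · s_j):
  r[X,X] = 1 (diagonal).
  r[X,Y] = 0.9667 / (2.4833 · 2.137) = 0.9667 / 5.3067 = 0.1822
  r[X,Z] = 3.0667 / (2.4833 · 2.8752) = 3.0667 / 7.1399 = 0.4295
  r[Y,Y] = 1 (diagonal).
  r[Y,Z] = -2.5333 / (2.137 · 2.8752) = -2.5333 / 6.1442 = -0.4123
  r[Z,Z] = 1 (diagonal).

R is symmetric with unit diagonal. Assembling:

R = [[1, 0.1822, 0.4295],
 [0.1822, 1, -0.4123],
 [0.4295, -0.4123, 1]]


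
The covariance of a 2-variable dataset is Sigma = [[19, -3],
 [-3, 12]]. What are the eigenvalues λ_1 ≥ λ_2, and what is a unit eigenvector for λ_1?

Step 1 — characteristic polynomial of 2×2 Sigma:
  det(Sigma - λI) = λ² - trace · λ + det = 0.
  trace = 19 + 12 = 31, det = 19·12 - (-3)² = 219.
Step 2 — discriminant:
  Δ = trace² - 4·det = 961 - 876 = 85.
Step 3 — eigenvalues:
  λ = (trace ± √Δ)/2 = (31 ± 9.2195)/2,
  λ_1 = 20.1098,  λ_2 = 10.8902.

Step 4 — unit eigenvector for λ_1: solve (Sigma - λ_1 I)v = 0. First row:
  (19 - 20.1098)·v_x + (-3)·v_y = 0, i.e. (-1.1098)·v_x + (-3)·v_y = 0,
  so v ∝ (b, λ_1 - a) = (-3, 1.1098); multiply by -1 so the first entry is positive: u = (3, -1.1098).
  ||u|| = √((3)² + (-1.1098)²) = √(10.2316) ≈ 3.1987,
  v_1 = u/||u|| ≈ (0.9379, -0.3469) (||v_1|| = 1).

λ_1 = 20.1098,  λ_2 = 10.8902;  v_1 ≈ (0.9379, -0.3469)


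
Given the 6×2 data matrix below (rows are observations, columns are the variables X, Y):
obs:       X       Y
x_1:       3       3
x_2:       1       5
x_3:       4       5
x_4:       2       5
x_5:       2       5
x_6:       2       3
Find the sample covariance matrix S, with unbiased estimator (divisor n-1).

Step 1 — column means:
  mean(X) = (3 + 1 + 4 + 2 + 2 + 2) / 6 = 14/6 = 2.3333
  mean(Y) = (3 + 5 + 5 + 5 + 5 + 3) / 6 = 26/6 = 4.3333

Step 2 — sample covariance S[i,j] = (1/(n-1)) · Σ_k (x_{k,i} - mean_i) · (x_{k,j} - mean_j), with n-1 = 5.
  S[X,X] = ((0.6667)·(0.6667) + (-1.3333)·(-1.3333) + (1.6667)·(1.6667) + (-0.3333)·(-0.3333) + (-0.3333)·(-0.3333) + (-0.3333)·(-0.3333)) / 5 = 5.3333/5 = 1.0667
  S[X,Y] = ((0.6667)·(-1.3333) + (-1.3333)·(0.6667) + (1.6667)·(0.6667) + (-0.3333)·(0.6667) + (-0.3333)·(0.6667) + (-0.3333)·(-1.3333)) / 5 = -0.6667/5 = -0.1333
  S[Y,Y] = ((-1.3333)·(-1.3333) + (0.6667)·(0.6667) + (0.6667)·(0.6667) + (0.6667)·(0.6667) + (0.6667)·(0.6667) + (-1.3333)·(-1.3333)) / 5 = 5.3333/5 = 1.0667

S is symmetric (S[j,i] = S[i,j]). Assembling:

S = [[1.0667, -0.1333],
 [-0.1333, 1.0667]]


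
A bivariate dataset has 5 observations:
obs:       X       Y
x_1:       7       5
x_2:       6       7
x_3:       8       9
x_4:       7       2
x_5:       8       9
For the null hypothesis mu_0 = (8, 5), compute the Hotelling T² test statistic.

Step 1 — sample mean vector:
  mean(X) = (7 + 6 + 8 + 7 + 8) / 5 = 36/5 = 7.2
  mean(Y) = (5 + 7 + 9 + 2 + 9) / 5 = 32/5 = 6.4
  x̄ = (7.2, 6.4),  deviation x̄ - mu_0 = (7.2, 6.4) - (8, 5) = (-0.8, 1.4).

Step 2 — sample covariance matrix, S[i,j] = (1/(n-1)) · Σ_k (x_{k,i} - mean_i) · (x_{k,j} - mean_j), divisor n-1 = 4:
  S[X,X] = ((-0.2)·(-0.2) + (-1.2)·(-1.2) + (0.8)·(0.8) + (-0.2)·(-0.2) + (0.8)·(0.8)) / 4 = 2.8/4 = 0.7
  S[X,Y] = ((-0.2)·(-1.4) + (-1.2)·(0.6) + (0.8)·(2.6) + (-0.2)·(-4.4) + (0.8)·(2.6)) / 4 = 4.6/4 = 1.15
  S[Y,Y] = ((-1.4)·(-1.4) + (0.6)·(0.6) + (2.6)·(2.6) + (-4.4)·(-4.4) + (2.6)·(2.6)) / 4 = 35.2/4 = 8.8
  S = [[0.7, 1.15],
 [1.15, 8.8]].

Step 3 — invert S. det(S) = 0.7·8.8 - (1.15)² = 4.8375.
  S^{-1} = (1/det) · [[d, -b], [-b, a]] = [[1.8191, -0.2377],
 [-0.2377, 0.1447]].

Step 4 — quadratic form (x̄ - mu_0)^T · S^{-1} · (x̄ - mu_0):
  S^{-1} · (x̄ - mu_0) = (-1.7881, 0.3928),
  (x̄ - mu_0)^T · [...] = (-0.8)·(-1.7881) + (1.4)·(0.3928) = 1.9804.

Step 5 — scale by n: T² = 5 · 1.9804 = 9.9018.

T² ≈ 9.9018


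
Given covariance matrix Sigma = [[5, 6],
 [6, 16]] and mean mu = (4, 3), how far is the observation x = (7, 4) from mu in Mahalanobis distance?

Step 1 — centre the observation: (x - mu) = (3, 1).

Step 2 — invert Sigma. det(Sigma) = 5·16 - (6)² = 44.
  Sigma^{-1} = (1/det) · [[d, -b], [-b, a]] = [[0.3636, -0.1364],
 [-0.1364, 0.1136]].

Step 3 — form the quadratic (x - mu)^T · Sigma^{-1} · (x - mu):
  Sigma^{-1} · (x - mu) = (0.9545, -0.2955).
  (x - mu)^T · [Sigma^{-1} · (x - mu)] = (3)·(0.9545) + (1)·(-0.2955) = 2.5682.

Step 4 — take square root: d = √(2.5682) ≈ 1.6026.

d(x, mu) = √(2.5682) ≈ 1.6026


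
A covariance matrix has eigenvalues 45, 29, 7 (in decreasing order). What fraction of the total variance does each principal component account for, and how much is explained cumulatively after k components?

Step 1 — total variance = trace(Sigma) = Σ λ_i = 45 + 29 + 7 = 81.

Step 2 — fraction explained by component i = λ_i / Σ λ:
  PC1: 45/81 = 0.5556
  PC2: 29/81 = 0.358
  PC3: 7/81 = 0.0864

Step 3 — cumulative fraction after k components = (λ_1 + ... + λ_k) / Σ λ:
  k = 1: 45/81 = 0.5556
  k = 2: (45 + 29)/81 = 74/81 = 0.9136
  k = 3: (45 + 29 + 7)/81 = 81/81 = 1

Summary (fraction, with percent):

explained: PC1 0.5556 (55.56%), PC2 0.358 (35.8%), PC3 0.0864 (8.64%);  cumulative: 0.5556, 0.9136, 1
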